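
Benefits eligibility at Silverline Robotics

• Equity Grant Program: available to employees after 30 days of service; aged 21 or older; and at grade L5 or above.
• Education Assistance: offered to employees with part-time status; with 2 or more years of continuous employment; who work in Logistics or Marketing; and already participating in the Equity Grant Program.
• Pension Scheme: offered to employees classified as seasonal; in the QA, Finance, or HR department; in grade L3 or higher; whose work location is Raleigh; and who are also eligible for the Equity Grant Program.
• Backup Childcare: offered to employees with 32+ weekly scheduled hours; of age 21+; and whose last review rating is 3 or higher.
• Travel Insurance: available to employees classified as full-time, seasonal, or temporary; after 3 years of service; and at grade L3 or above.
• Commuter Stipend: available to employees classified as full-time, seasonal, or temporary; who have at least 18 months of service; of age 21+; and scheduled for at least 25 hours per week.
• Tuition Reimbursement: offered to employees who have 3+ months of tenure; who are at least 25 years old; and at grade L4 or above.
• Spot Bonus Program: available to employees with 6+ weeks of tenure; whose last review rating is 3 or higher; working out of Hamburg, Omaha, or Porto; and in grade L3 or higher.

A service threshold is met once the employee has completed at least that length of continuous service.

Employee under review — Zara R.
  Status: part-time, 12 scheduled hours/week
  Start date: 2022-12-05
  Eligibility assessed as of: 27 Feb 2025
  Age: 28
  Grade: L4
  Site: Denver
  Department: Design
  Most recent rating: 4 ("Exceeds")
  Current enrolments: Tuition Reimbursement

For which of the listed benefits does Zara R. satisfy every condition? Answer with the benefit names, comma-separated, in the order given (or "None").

Service from 2022-12-05 to 27 Feb 2025: 815 days.
Equity Grant Program — service 815 days ≥ 30 days ✓; age 28 ≥ 21 ✓; grade L4 < L5 ✗ → not eligible.
Education Assistance — status part-time ✓; service 815 days ≥ 2 years (≈730 days) ✓; dept Design ✗ → not eligible.
Pension Scheme — status part-time ✗ (requires seasonal) → not eligible.
Backup Childcare — 12 hrs/wk < 32 ✗ → not eligible.
Travel Insurance — status part-time ✗ (requires full-time, seasonal, or temporary) → not eligible.
Commuter Stipend — status part-time ✗ (requires full-time, seasonal, or temporary) → not eligible.
Tuition Reimbursement — service 815 days ≥ 3 months (≈90 days) ✓; age 28 ≥ 25 ✓; grade L4 ≥ L4 ✓ → eligible.
Spot Bonus Program — service 815 days ≥ 6 weeks (≈42 days) ✓; rating 4 ≥ 3 ✓; site Denver ✗ (not Hamburg, Omaha, or Porto) → not eligible.

Tuition Reimbursement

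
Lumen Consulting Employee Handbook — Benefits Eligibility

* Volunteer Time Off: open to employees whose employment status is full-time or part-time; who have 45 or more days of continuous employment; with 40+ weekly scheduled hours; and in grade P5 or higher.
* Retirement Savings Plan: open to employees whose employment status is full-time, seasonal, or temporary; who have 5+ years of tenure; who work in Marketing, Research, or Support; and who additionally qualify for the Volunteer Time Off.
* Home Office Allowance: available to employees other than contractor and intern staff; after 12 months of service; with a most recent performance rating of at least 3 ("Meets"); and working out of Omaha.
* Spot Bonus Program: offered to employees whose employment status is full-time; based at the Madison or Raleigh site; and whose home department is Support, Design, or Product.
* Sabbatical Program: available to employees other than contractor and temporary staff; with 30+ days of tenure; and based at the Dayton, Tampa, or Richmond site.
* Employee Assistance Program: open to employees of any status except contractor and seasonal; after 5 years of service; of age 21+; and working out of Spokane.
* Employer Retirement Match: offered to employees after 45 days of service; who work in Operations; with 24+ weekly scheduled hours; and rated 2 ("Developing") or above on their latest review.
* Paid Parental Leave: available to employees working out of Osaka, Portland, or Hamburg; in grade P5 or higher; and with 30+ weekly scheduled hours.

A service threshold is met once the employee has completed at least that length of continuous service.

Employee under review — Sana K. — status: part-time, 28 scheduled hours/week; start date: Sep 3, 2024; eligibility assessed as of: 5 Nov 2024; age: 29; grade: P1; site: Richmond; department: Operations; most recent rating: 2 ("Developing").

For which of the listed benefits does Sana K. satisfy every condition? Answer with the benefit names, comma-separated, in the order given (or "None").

Service from Sep 3, 2024 to 5 Nov 2024: 63 days.
Volunteer Time Off — status part-time ✓; service 63 days ≥ 45 days ✓; 28 hrs/wk < 40 ✗ → not eligible.
Retirement Savings Plan — status part-time ✗ (requires full-time, seasonal, or temporary) → not eligible.
Home Office Allowance — status part-time ✓ (not excluded); service 63 days < 12 months (≈360 days) ✗ → not eligible.
Spot Bonus Program — status part-time ✗ (requires full-time) → not eligible.
Sabbatical Program — status part-time ✓ (not excluded); service 63 days ≥ 30 days ✓; site Richmond ✓ → eligible.
Employee Assistance Program — status part-time ✓ (not excluded); service 63 days < 5 years (≈1825 days) ✗ → not eligible.
Employer Retirement Match — service 63 days ≥ 45 days ✓; dept Operations ✓; 28 hrs/wk ≥ 24 ✓; rating 2 ≥ 2 ✓ → eligible.
Paid Parental Leave — site Richmond ✗ (not Osaka, Portland, or Hamburg) → not eligible.

Sabbatical Program, Employer Retirement Match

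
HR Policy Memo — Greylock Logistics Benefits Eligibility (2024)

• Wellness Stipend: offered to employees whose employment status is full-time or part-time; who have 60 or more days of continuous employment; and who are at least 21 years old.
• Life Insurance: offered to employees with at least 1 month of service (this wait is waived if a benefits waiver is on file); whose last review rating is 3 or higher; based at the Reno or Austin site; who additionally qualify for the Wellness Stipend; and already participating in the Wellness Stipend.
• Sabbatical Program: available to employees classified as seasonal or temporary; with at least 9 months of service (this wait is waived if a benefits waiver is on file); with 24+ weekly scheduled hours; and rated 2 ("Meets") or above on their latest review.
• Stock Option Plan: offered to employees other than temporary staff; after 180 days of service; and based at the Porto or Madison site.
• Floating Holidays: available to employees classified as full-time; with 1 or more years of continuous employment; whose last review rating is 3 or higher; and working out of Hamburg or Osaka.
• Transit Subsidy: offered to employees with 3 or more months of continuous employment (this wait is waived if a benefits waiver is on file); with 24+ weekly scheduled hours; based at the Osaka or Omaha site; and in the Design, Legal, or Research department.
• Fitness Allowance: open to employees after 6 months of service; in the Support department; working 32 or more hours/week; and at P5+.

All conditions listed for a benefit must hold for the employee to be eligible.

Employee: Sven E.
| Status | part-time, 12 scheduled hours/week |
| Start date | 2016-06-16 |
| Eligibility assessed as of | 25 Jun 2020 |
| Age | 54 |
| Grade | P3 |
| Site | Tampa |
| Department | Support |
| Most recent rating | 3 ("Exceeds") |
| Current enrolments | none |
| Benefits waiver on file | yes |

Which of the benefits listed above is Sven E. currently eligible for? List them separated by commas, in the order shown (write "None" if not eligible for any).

Service from 2016-06-16 to 25 Jun 2020: 1470 days.
Wellness Stipend — status part-time ✓; service 1470 days ≥ 60 days ✓; age 54 ≥ 21 ✓ → eligible.
Life Insurance — benefits waiver on file ✓; rating 3 ≥ 3 ✓; site Tampa ✗ (not Reno or Austin) → not eligible.
Sabbatical Program — status part-time ✗ (requires seasonal or temporary) → not eligible.
Stock Option Plan — status part-time ✓ (not excluded); service 1470 days ≥ 180 days ✓; site Tampa ✗ (not Porto or Madison) → not eligible.
Floating Holidays — status part-time ✗ (requires full-time) → not eligible.
Transit Subsidy — benefits waiver on file ✓; 12 hrs/wk < 24 ✗ → not eligible.
Fitness Allowance — service 1470 days ≥ 6 months (≈180 days) ✓; dept Support ✓; 12 hrs/wk < 32 ✗ → not eligible.

Wellness Stipend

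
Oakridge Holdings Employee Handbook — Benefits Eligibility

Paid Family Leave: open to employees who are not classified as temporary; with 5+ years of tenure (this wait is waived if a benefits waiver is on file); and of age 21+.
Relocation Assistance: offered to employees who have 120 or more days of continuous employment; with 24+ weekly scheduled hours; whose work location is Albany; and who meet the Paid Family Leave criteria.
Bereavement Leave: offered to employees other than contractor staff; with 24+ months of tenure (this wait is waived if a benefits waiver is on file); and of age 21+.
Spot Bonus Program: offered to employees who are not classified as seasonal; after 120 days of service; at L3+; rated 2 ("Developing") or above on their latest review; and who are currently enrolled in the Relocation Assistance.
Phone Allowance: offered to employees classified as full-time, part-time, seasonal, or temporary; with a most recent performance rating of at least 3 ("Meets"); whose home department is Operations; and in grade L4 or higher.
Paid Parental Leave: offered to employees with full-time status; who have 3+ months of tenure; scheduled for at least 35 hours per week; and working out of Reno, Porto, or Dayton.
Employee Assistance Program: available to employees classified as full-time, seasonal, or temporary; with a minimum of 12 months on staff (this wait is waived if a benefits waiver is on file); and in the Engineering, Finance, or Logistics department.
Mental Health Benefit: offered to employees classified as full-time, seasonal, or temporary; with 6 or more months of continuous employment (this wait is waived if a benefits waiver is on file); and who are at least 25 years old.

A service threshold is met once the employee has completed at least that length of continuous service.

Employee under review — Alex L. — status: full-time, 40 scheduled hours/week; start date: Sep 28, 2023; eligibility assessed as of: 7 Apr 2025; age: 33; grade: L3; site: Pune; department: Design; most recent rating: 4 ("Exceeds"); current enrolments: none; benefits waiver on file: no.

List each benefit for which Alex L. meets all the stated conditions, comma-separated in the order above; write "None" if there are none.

Service from Sep 28, 2023 to 7 Apr 2025: 557 days.
Paid Family Leave — status full-time ✓ (not excluded); no waiver, service 557 days < 5 years (≈1825 days) ✗ → not eligible.
Relocation Assistance — service 557 days ≥ 120 days ✓; 40 hrs/wk ≥ 24 ✓; site Pune ✗ (not Albany) → not eligible.
Bereavement Leave — status full-time ✓ (not excluded); no waiver, service 557 days < 24 months (≈720 days) ✗ → not eligible.
Spot Bonus Program — status full-time ✓ (not excluded); service 557 days ≥ 120 days ✓; grade L3 ≥ L3 ✓; rating 4 ≥ 2 ✓; not enrolled in Relocation Assistance ✗ → not eligible.
Phone Allowance — status full-time ✓; rating 4 ≥ 3 ✓; dept Design ✗ → not eligible.
Paid Parental Leave — status full-time ✓; service 557 days ≥ 3 months (≈90 days) ✓; 40 hrs/wk ≥ 35 ✓; site Pune ✗ (not Reno, Porto, or Dayton) → not eligible.
Employee Assistance Program — status full-time ✓; no waiver, service 557 days ≥ 12 months (≈360 days) ✓; dept Design ✗ → not eligible.
Mental Health Benefit — status full-time ✓; no waiver, service 557 days ≥ 6 months (≈180 days) ✓; age 33 ≥ 25 ✓ → eligible.

Mental Health Benefit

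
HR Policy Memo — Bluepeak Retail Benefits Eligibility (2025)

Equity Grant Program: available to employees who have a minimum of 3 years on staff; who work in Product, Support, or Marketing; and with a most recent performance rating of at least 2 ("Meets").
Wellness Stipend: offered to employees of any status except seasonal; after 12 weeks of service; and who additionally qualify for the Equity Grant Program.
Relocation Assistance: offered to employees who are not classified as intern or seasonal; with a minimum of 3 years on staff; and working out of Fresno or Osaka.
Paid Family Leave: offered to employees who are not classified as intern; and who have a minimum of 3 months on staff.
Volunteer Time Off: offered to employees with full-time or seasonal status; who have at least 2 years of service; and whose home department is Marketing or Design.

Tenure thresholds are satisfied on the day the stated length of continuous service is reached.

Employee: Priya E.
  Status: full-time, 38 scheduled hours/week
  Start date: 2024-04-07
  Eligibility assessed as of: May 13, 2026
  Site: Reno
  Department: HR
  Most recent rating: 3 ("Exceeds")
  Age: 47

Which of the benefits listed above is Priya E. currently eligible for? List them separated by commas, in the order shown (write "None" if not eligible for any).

Service from 2024-04-07 to May 13, 2026: 766 days.
Equity Grant Program — service 766 days < 3 years (≈1095 days) ✗ → not eligible.
Wellness Stipend — status full-time ✓ (not excluded); service 766 days ≥ 12 weeks (≈84 days) ✓; not eligible for Equity Grant Program ✗ → not eligible.
Relocation Assistance — status full-time ✓ (not excluded); service 766 days < 3 years (≈1095 days) ✗ → not eligible.
Paid Family Leave — status full-time ✓ (not excluded); service 766 days ≥ 3 months (≈90 days) ✓ → eligible.
Volunteer Time Off — status full-time ✓; service 766 days ≥ 2 years (≈730 days) ✓; dept HR ✗ → not eligible.

Paid Family Leave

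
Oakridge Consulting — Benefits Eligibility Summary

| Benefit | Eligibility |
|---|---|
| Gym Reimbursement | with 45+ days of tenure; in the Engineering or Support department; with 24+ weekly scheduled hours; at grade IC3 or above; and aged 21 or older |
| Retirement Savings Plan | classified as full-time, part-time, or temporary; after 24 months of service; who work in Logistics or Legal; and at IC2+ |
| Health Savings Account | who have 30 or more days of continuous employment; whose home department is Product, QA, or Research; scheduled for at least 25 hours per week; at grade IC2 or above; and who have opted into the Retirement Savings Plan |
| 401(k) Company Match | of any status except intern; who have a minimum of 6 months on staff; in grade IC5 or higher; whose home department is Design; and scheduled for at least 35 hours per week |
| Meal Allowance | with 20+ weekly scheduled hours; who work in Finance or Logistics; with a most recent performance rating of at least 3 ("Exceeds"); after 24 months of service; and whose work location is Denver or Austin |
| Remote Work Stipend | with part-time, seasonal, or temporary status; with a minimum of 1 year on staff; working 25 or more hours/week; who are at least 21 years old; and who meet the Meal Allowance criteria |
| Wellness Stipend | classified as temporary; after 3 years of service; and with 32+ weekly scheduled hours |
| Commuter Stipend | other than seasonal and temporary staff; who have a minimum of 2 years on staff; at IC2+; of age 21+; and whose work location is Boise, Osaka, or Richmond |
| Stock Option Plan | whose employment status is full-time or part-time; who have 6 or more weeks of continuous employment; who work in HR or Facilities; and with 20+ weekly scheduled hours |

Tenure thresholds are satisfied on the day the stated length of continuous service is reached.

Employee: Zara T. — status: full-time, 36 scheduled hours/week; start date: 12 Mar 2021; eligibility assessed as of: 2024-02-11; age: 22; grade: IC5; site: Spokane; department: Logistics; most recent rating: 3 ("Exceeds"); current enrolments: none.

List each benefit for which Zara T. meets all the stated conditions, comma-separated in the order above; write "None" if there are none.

Retirement Savings Plan

Service from 12 Mar 2021 to 2024-02-11: 1066 days.
Gym Reimbursement — service 1066 days ≥ 45 days ✓; dept Logistics ✗ → not eligible.
Retirement Savings Plan — status full-time ✓; service 1066 days ≥ 24 months (≈720 days) ✓; dept Logistics ✓; grade IC5 ≥ IC2 ✓ → eligible.
Health Savings Account — service 1066 days ≥ 30 days ✓; dept Logistics ✗ → not eligible.
401(k) Company Match — status full-time ✓ (not excluded); service 1066 days ≥ 6 months (≈180 days) ✓; grade IC5 ≥ IC5 ✓; dept Logistics ✗ → not eligible.
Meal Allowance — 36 hrs/wk ≥ 20 ✓; dept Logistics ✓; rating 3 ≥ 3 ✓; service 1066 days ≥ 24 months (≈720 days) ✓; site Spokane ✗ (not Denver or Austin) → not eligible.
Remote Work Stipend — status full-time ✗ (requires part-time, seasonal, or temporary) → not eligible.
Wellness Stipend — status full-time ✗ (requires temporary) → not eligible.
Commuter Stipend — status full-time ✓ (not excluded); service 1066 days ≥ 2 years (≈730 days) ✓; grade IC5 ≥ IC2 ✓; age 22 ≥ 21 ✓; site Spokane ✗ (not Boise, Osaka, or Richmond) → not eligible.
Stock Option Plan — status full-time ✓; service 1066 days ≥ 6 weeks (≈42 days) ✓; dept Logistics ✗ → not eligible.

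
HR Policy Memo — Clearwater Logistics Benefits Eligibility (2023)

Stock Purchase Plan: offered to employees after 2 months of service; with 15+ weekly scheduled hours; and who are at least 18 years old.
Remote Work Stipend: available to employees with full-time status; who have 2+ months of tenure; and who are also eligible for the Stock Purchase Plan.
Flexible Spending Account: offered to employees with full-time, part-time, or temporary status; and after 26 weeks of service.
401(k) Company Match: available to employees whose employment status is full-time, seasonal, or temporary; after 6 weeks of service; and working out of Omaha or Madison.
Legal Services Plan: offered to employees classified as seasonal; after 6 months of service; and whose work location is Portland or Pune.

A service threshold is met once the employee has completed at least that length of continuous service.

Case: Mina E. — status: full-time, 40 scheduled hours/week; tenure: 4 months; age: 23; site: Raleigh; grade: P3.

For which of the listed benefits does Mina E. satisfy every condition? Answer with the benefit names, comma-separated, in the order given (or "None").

Stock Purchase Plan — service 4 months ≥ 2 months ✓; 40 hrs/wk ≥ 15 ✓; age 23 ≥ 18 ✓ → eligible.
Remote Work Stipend — status full-time ✓; service 4 months ≥ 2 months ✓; eligible for Stock Purchase Plan ✓ → eligible.
Flexible Spending Account — status full-time ✓; service 4 months < 26 weeks (≈182 days) ✗ → not eligible.
401(k) Company Match — status full-time ✓; service 4 months ≥ 6 weeks (≈42 days) ✓; site Raleigh ✗ (not Omaha or Madison) → not eligible.
Legal Services Plan — status full-time ✗ (requires seasonal) → not eligible.

Stock Purchase Plan, Remote Work Stipend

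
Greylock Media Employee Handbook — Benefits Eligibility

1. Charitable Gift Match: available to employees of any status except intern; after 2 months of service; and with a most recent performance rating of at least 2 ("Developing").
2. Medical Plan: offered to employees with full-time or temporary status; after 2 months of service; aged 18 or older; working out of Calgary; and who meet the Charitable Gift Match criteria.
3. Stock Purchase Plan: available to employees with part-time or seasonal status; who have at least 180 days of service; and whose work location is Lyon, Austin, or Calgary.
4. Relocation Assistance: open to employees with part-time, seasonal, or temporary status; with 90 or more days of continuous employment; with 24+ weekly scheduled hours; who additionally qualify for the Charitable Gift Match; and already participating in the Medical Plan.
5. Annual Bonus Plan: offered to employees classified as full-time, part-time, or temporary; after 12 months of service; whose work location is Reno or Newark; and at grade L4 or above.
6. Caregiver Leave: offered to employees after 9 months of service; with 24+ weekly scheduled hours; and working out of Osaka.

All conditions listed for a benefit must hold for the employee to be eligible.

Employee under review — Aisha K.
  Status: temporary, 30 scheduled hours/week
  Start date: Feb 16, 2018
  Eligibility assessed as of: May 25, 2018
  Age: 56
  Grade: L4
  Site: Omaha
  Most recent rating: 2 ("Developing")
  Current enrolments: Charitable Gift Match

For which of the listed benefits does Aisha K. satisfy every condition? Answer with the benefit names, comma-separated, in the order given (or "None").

Service from Feb 16, 2018 to May 25, 2018: 98 days.
Charitable Gift Match — status temporary ✓ (not excluded); service 98 days ≥ 2 months (≈60 days) ✓; rating 2 ≥ 2 ✓ → eligible.
Medical Plan — status temporary ✓; service 98 days ≥ 2 months (≈60 days) ✓; age 56 ≥ 18 ✓; site Omaha ✗ (not Calgary) → not eligible.
Stock Purchase Plan — status temporary ✗ (requires part-time or seasonal) → not eligible.
Relocation Assistance — status temporary ✓; service 98 days ≥ 90 days ✓; 30 hrs/wk ≥ 24 ✓; eligible for Charitable Gift Match ✓; not enrolled in Medical Plan ✗ → not eligible.
Annual Bonus Plan — status temporary ✓; service 98 days < 12 months (≈360 days) ✗ → not eligible.
Caregiver Leave — service 98 days < 9 months (≈270 days) ✗ → not eligible.

Charitable Gift Match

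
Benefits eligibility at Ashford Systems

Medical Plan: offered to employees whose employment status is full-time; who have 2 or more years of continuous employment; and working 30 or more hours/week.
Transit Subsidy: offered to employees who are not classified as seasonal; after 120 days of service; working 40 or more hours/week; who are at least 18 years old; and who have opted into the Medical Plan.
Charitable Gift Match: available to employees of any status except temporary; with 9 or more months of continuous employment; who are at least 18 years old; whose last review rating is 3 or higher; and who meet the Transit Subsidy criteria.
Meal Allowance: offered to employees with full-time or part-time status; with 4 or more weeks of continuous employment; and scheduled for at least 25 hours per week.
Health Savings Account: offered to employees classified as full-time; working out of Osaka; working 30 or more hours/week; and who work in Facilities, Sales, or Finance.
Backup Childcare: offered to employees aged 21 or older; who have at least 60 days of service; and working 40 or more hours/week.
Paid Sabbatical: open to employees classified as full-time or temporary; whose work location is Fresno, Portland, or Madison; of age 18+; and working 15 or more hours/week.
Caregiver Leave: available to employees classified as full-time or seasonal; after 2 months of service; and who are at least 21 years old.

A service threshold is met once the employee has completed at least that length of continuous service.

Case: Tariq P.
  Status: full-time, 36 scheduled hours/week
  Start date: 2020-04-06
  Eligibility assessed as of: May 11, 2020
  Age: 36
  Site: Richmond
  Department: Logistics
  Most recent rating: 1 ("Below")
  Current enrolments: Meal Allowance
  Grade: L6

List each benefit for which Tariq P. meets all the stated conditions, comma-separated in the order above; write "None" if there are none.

Service from 2020-04-06 to May 11, 2020: 35 days.
Medical Plan — status full-time ✓; service 35 days < 2 years (≈730 days) ✗ → not eligible.
Transit Subsidy — status full-time ✓ (not excluded); service 35 days < 120 days ✗ → not eligible.
Charitable Gift Match — status full-time ✓ (not excluded); service 35 days < 9 months (≈270 days) ✗ → not eligible.
Meal Allowance — status full-time ✓; service 35 days ≥ 4 weeks (≈28 days) ✓; 36 hrs/wk ≥ 25 ✓ → eligible.
Health Savings Account — status full-time ✓; site Richmond ✗ (not Osaka) → not eligible.
Backup Childcare — age 36 ≥ 21 ✓; service 35 days < 60 days ✗ → not eligible.
Paid Sabbatical — status full-time ✓; site Richmond ✗ (not Fresno, Portland, or Madison) → not eligible.
Caregiver Leave — status full-time ✓; service 35 days < 2 months (≈60 days) ✗ → not eligible.

Meal Allowance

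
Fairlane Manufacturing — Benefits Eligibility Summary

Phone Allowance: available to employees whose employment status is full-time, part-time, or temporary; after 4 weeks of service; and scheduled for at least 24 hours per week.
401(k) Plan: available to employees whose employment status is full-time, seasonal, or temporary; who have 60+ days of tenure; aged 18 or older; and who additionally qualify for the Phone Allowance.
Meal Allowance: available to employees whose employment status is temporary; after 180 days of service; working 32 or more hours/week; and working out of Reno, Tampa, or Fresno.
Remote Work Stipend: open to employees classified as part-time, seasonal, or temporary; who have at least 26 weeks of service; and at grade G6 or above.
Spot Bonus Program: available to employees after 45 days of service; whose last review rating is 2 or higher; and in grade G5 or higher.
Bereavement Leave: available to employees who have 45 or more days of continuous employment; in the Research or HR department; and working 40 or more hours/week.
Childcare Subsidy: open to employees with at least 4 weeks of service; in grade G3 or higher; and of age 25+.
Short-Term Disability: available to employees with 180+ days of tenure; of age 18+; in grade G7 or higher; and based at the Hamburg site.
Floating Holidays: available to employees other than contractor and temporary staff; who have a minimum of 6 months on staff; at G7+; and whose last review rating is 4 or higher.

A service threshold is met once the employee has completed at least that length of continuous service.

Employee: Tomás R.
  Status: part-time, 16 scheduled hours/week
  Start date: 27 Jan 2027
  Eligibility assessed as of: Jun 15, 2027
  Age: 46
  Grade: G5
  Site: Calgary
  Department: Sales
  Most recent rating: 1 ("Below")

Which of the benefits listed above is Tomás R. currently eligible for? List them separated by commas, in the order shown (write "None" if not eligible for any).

Childcare Subsidy

Service from 27 Jan 2027 to Jun 15, 2027: 139 days.
Phone Allowance — status part-time ✓; service 139 days ≥ 4 weeks (≈28 days) ✓; 16 hrs/wk < 24 ✗ → not eligible.
401(k) Plan — status part-time ✗ (requires full-time, seasonal, or temporary) → not eligible.
Meal Allowance — status part-time ✗ (requires temporary) → not eligible.
Remote Work Stipend — status part-time ✓; service 139 days < 26 weeks (≈182 days) ✗ → not eligible.
Spot Bonus Program — service 139 days ≥ 45 days ✓; rating 1 < 2 ✗ → not eligible.
Bereavement Leave — service 139 days ≥ 45 days ✓; dept Sales ✗ → not eligible.
Childcare Subsidy — service 139 days ≥ 4 weeks (≈28 days) ✓; grade G5 ≥ G3 ✓; age 46 ≥ 25 ✓ → eligible.
Short-Term Disability — service 139 days < 180 days ✗ → not eligible.
Floating Holidays — status part-time ✓ (not excluded); service 139 days < 6 months (≈180 days) ✗ → not eligible.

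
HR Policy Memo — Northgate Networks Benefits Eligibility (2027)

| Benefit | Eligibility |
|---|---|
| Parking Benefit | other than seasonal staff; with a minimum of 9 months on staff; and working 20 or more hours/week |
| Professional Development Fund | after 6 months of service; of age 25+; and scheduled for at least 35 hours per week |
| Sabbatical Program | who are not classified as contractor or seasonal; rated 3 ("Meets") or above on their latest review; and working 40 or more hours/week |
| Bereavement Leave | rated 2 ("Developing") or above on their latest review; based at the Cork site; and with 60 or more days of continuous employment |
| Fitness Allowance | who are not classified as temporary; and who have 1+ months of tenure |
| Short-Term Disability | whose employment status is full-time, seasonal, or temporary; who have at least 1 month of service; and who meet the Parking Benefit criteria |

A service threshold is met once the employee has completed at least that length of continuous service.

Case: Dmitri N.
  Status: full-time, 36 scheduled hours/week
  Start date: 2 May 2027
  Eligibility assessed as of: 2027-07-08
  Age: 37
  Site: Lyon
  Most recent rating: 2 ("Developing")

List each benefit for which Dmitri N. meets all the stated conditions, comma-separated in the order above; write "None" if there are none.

Fitness Allowance

Service from 2 May 2027 to 2027-07-08: 67 days.
Parking Benefit — status full-time ✓ (not excluded); service 67 days < 9 months (≈270 days) ✗ → not eligible.
Professional Development Fund — service 67 days < 6 months (≈180 days) ✗ → not eligible.
Sabbatical Program — status full-time ✓ (not excluded); rating 2 < 3 ✗ → not eligible.
Bereavement Leave — rating 2 ≥ 2 ✓; site Lyon ✗ (not Cork) → not eligible.
Fitness Allowance — status full-time ✓ (not excluded); service 67 days ≥ 1 month (≈30 days) ✓ → eligible.
Short-Term Disability — status full-time ✓; service 67 days ≥ 1 month (≈30 days) ✓; not eligible for Parking Benefit ✗ → not eligible.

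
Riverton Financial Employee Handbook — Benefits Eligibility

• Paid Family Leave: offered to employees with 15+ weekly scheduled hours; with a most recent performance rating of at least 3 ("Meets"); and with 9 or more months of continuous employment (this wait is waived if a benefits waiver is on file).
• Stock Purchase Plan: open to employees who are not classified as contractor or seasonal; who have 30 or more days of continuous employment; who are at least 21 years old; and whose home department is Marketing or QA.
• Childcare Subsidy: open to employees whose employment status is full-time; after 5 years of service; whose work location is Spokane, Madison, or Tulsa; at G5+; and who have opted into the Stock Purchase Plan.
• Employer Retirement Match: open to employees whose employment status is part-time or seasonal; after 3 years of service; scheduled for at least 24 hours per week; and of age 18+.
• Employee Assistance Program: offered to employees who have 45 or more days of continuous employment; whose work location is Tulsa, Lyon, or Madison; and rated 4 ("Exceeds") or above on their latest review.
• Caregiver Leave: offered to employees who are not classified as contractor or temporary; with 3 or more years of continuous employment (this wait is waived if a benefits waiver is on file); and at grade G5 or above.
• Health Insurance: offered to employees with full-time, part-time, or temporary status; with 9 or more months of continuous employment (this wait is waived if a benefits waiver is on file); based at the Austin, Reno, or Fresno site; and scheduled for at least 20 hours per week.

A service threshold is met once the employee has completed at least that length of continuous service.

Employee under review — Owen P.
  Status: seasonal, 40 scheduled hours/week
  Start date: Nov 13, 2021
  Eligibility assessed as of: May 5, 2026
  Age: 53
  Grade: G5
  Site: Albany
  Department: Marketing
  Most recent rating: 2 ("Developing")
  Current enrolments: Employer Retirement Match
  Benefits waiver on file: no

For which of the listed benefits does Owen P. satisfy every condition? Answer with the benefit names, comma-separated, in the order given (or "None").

Service from Nov 13, 2021 to May 5, 2026: 1634 days.
Paid Family Leave — 40 hrs/wk ≥ 15 ✓; rating 2 < 3 ✗ → not eligible.
Stock Purchase Plan — status seasonal ✗ (excluded) → not eligible.
Childcare Subsidy — status seasonal ✗ (requires full-time) → not eligible.
Employer Retirement Match — status seasonal ✓; service 1634 days ≥ 3 years (≈1095 days) ✓; 40 hrs/wk ≥ 24 ✓; age 53 ≥ 18 ✓ → eligible.
Employee Assistance Program — service 1634 days ≥ 45 days ✓; site Albany ✗ (not Tulsa, Lyon, or Madison) → not eligible.
Caregiver Leave — status seasonal ✓ (not excluded); no waiver, service 1634 days ≥ 3 years (≈1095 days) ✓; grade G5 ≥ G5 ✓ → eligible.
Health Insurance — status seasonal ✗ (requires full-time, part-time, or temporary) → not eligible.

Employer Retirement Match, Caregiver Leave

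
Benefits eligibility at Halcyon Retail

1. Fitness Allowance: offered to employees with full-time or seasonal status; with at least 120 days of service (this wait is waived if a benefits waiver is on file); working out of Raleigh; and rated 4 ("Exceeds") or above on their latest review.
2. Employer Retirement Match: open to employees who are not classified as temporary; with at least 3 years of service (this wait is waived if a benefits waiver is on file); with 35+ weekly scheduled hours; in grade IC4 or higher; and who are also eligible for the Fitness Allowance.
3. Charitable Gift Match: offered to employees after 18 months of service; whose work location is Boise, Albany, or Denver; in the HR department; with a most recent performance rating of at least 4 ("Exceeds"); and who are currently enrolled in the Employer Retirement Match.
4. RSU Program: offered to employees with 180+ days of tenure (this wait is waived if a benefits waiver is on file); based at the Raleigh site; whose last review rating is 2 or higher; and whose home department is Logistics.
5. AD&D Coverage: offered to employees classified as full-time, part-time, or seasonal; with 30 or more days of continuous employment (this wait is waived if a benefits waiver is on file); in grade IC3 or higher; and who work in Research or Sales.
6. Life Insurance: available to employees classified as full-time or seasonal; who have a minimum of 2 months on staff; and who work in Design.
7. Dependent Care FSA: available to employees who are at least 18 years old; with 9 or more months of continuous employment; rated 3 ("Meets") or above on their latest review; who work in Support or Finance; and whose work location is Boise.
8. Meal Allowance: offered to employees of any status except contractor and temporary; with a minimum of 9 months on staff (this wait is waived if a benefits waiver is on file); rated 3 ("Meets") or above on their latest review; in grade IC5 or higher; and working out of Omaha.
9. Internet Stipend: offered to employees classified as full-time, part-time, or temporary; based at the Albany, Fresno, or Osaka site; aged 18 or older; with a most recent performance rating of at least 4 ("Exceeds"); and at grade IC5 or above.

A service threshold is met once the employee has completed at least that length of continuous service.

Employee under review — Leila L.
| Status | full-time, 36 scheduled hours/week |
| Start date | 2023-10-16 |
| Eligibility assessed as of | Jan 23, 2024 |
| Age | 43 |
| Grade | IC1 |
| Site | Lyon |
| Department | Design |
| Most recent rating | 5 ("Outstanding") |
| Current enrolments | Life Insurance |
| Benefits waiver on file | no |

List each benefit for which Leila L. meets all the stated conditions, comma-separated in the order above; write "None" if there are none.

Life Insurance

Service from 2023-10-16 to Jan 23, 2024: 99 days.
Fitness Allowance — status full-time ✓; no waiver, service 99 days < 120 days ✗ → not eligible.
Employer Retirement Match — status full-time ✓ (not excluded); no waiver, service 99 days < 3 years (≈1095 days) ✗ → not eligible.
Charitable Gift Match — service 99 days < 18 months (≈540 days) ✗ → not eligible.
RSU Program — no waiver, service 99 days < 180 days ✗ → not eligible.
AD&D Coverage — status full-time ✓; no waiver, service 99 days ≥ 30 days ✓; grade IC1 < IC3 ✗ → not eligible.
Life Insurance — status full-time ✓; service 99 days ≥ 2 months (≈60 days) ✓; dept Design ✓ → eligible.
Dependent Care FSA — age 43 ≥ 18 ✓; service 99 days < 9 months (≈270 days) ✗ → not eligible.
Meal Allowance — status full-time ✓ (not excluded); no waiver, service 99 days < 9 months (≈270 days) ✗ → not eligible.
Internet Stipend — status full-time ✓; site Lyon ✗ (not Albany, Fresno, or Osaka) → not eligible.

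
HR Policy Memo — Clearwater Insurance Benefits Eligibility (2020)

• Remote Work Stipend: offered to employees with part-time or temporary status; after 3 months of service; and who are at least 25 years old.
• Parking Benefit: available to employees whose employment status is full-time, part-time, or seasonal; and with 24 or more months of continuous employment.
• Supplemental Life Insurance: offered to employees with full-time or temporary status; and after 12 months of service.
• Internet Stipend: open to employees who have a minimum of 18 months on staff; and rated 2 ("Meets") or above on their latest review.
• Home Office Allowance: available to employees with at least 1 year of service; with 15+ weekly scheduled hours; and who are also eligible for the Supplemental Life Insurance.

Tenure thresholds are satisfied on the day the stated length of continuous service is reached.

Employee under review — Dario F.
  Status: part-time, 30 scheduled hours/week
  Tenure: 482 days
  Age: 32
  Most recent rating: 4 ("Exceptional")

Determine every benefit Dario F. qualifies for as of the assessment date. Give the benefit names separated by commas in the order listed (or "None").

Remote Work Stipend

Remote Work Stipend — status part-time ✓; service 482 days ≥ 3 months (≈90 days) ✓; age 32 ≥ 25 ✓ → eligible.
Parking Benefit — status part-time ✓; service 482 days < 24 months (≈720 days) ✗ → not eligible.
Supplemental Life Insurance — status part-time ✗ (requires full-time or temporary) → not eligible.
Internet Stipend — service 482 days < 18 months (≈540 days) ✗ → not eligible.
Home Office Allowance — service 482 days ≥ 1 year (≈365 days) ✓; 30 hrs/wk ≥ 15 ✓; not eligible for Supplemental Life Insurance ✗ → not eligible.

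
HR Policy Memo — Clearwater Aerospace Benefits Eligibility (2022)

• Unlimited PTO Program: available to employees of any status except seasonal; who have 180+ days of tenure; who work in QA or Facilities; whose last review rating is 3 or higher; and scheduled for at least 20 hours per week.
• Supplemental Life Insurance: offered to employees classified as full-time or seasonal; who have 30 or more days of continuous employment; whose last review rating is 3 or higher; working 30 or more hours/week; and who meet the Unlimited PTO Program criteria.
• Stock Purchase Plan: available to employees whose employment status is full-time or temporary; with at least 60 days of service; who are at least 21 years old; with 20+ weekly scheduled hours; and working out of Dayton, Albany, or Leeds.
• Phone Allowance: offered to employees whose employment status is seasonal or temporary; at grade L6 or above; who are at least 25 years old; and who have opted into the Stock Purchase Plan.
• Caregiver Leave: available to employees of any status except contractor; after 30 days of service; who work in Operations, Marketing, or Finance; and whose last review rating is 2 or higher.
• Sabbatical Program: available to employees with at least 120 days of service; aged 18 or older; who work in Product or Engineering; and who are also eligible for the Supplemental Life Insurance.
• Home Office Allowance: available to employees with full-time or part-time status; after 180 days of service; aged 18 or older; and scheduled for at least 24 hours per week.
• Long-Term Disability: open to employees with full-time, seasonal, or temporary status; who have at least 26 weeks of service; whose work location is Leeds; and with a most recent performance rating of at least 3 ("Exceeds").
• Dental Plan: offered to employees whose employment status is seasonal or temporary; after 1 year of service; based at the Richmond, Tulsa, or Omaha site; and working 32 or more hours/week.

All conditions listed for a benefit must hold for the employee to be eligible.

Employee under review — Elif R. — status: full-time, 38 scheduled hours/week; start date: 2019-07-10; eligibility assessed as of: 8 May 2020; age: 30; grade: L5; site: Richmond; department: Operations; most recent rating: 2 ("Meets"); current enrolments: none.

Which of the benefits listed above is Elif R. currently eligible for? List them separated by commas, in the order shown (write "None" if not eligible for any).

Caregiver Leave, Home Office Allowance

Service from 2019-07-10 to 8 May 2020: 303 days.
Unlimited PTO Program — status full-time ✓ (not excluded); service 303 days ≥ 180 days ✓; dept Operations ✗ → not eligible.
Supplemental Life Insurance — status full-time ✓; service 303 days ≥ 30 days ✓; rating 2 < 3 ✗ → not eligible.
Stock Purchase Plan — status full-time ✓; service 303 days ≥ 60 days ✓; age 30 ≥ 21 ✓; 38 hrs/wk ≥ 20 ✓; site Richmond ✗ (not Dayton, Albany, or Leeds) → not eligible.
Phone Allowance — status full-time ✗ (requires seasonal or temporary) → not eligible.
Caregiver Leave — status full-time ✓ (not excluded); service 303 days ≥ 30 days ✓; dept Operations ✓; rating 2 ≥ 2 ✓ → eligible.
Sabbatical Program — service 303 days ≥ 120 days ✓; age 30 ≥ 18 ✓; dept Operations ✗ → not eligible.
Home Office Allowance — status full-time ✓; service 303 days ≥ 180 days ✓; age 30 ≥ 18 ✓; 38 hrs/wk ≥ 24 ✓ → eligible.
Long-Term Disability — status full-time ✓; service 303 days ≥ 26 weeks (≈182 days) ✓; site Richmond ✗ (not Leeds) → not eligible.
Dental Plan — status full-time ✗ (requires seasonal or temporary) → not eligible.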